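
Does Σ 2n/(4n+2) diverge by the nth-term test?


lim(n→∞) 2n/(4n+2) = 2/4 = 1/2  (divide numerator and denominator by n)
lim aₙ = 1/2 ≠ 0 → series DIVERGES

Diverges (lim aₙ = 1/2 ≠ 0)


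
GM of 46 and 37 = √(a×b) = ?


GM = √(46×37) = √1702 = 41.2553

GM = 41.2553


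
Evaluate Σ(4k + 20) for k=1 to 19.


Σ(4k+20) = 4·Σk + 20·n
= 4·190 + 20·19
= 760 + 380 = 1140

Σ = 1140


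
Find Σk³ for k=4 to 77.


Σₖ₌4^77 k³ = [77·78/2]² − [3·4/2]²
= 9018009 − 36 = 9017973

Σk³ = 9017973


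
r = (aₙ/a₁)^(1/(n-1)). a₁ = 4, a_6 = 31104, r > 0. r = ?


r^(n-1) = aₙ/a₁
r^5 = 31104/4 = 7776
r = 7776^(1/5)
= 6

r = 6


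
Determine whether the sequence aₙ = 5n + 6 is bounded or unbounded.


aₙ = 5n + 6 → as n→∞, aₙ→∞
No finite upper bound exists
The sequence is UNBOUNDED

Unbounded (aₙ → ∞ as n → ∞)


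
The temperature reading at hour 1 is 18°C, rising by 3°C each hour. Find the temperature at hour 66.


aₙ = a₁ + (n-1)d
= 18 + (66-1)×3
= 18 + 195
= 213

a_66 = 213


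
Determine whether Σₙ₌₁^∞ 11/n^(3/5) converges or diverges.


p-series test: Σ c/n^p converges if p > 1, diverges if p ≤ 1 (constant c > 0 doesn't affect convergence).
p = 3/5
3/5 ≤ 1 → DIVERGES

Diverges (p = 3/5 ≤ 1)


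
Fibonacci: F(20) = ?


Fibonacci sequence: 1, 1, 2, 3, 5, 8, 13, 21, 34, 55, 89, ...
F(20) = 6765

F(20) = 6765


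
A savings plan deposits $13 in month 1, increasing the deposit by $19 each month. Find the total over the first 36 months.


aₙ = 13 + (36-1)×19 = 678
Sₙ = n(a₁+aₙ)/2 = 36×(13+678)/2
= 36×691/2 = 12438

S_36 = 12438


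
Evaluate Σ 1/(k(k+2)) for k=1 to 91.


1/(k(k+2)) = (1/2)·(1/k - 1/(k+2)) (partial fractions)
Telescoping: Σ = (1/2)·(1 + 1/2 - 1/92 - 1/93) = 12649/17112

Sum = 12649/17112


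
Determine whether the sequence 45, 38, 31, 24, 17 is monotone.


Differences: -7, -7, -7, -7
All differences < 0 → strictly DECREASING

Monotonically decreasing


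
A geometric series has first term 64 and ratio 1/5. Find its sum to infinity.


S∞ = a₁/(1-r) = 64/(1 - 1/5)
= 64/(4/5)
= 80

S∞ = 80


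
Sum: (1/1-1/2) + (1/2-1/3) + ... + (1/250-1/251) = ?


Telescoping: adjacent terms cancel.
= 1/1 - 1/251
= 1 - 1/251 = 250/251

Sum = 250/251


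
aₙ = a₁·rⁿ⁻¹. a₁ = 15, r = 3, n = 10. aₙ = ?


aₙ = a₁·r^(n-1)
= 15×3^9
= 15×19683
= 295245

a_10 = 295245


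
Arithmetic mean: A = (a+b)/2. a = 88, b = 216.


AM = (88 + 216)/2 = 304/2 = 152

AM = 152


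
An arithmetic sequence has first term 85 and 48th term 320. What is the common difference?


d = (aₙ - a₁)/(n-1)
= (320 - 85)/(48-1)
= 235/47 = 5

d = 5


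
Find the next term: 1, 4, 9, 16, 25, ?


Pattern: perfect squares: n²
Terms: 1, 4, 9, 16, 25
Next term = 36

Next term = 36


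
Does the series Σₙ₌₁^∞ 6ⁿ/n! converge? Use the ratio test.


aₙ = 6^n/n!
a_{n+1}/aₙ = 6^(n+1)/(n+1)! × n!/6^n
= 6/(n+1)
L = lim(n→∞) 6/(n+1) = 0
L < 1 → series CONVERGES

Converges (ratio test: L = 0 < 1)


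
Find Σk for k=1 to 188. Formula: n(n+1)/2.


n(n+1)/2 = 188×189/2 = 35532/2 = 17766

Σk = 17766


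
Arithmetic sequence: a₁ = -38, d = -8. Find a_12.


aₙ = a₁ + (n-1)d
= -38 + (12-1)×-8
= -38 - 88
= -126

a_12 = -126


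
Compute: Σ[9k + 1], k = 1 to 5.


Σ(9k+1) = 9·Σk + 1·n
= 9·15 + 1·5
= 135 + 5 = 140

Σ = 140


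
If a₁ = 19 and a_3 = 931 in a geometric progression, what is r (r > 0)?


r^(n-1) = aₙ/a₁
r^2 = 931/19 = 49
r = 49^(1/2)
= ±7; taking r > 0 gives r = 7

r = 7


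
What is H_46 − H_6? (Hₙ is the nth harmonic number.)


Σₖ₌7^46 1/k = 1/7 + 1/8 + 1/9 + ... + 1/46
= 2646483413479779667/1345655451257488800
≈ 1.9667

Sum = 2646483413479779667/1345655451257488800 ≈ 1.9667


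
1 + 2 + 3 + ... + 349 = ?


n(n+1)/2 = 349×350/2 = 122150/2 = 61075

Σk = 61075


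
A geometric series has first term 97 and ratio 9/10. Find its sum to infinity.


S∞ = a₁/(1-r) = 97/(1 - 9/10)
= 97/(1/10)
= 970

S∞ = 970


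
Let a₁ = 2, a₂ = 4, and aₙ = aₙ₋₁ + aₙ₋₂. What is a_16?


Computing iteratively: 2, 4, 6, 10, 16, 26, 42, 68, 110, 178, 288, 466, ...
a_16 = 3194

a_16 = 3194


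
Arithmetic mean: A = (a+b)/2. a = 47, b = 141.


AM = (47 + 141)/2 = 188/2 = 94

AM = 94


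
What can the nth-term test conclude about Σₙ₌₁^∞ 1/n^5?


lim(n→∞) 1/n^5 = 0
lim aₙ = 0 → nth-term test is INCONCLUSIVE
(Need other tests; this is actually a convergent p-series with p=5 > 1)

Inconclusive (lim aₙ = 0; need another test)


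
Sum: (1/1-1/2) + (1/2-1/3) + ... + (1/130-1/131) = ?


Telescoping: adjacent terms cancel.
= 1/1 - 1/131
= 1 - 1/131 = 130/131

Sum = 130/131


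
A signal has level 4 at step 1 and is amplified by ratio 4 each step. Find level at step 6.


aₙ = a₁·r^(n-1)
= 4×4^5
= 4×1024
= 4096

a_6 = 4096


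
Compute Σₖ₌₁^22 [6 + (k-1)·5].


aₙ = 6 + (22-1)×5 = 111
Sₙ = n(a₁+aₙ)/2 = 22×(6+111)/2
= 22×117/2 = 1287

S_22 = 1287


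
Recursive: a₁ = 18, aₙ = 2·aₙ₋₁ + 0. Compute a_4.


Computing step by step:
a_1 = 18
a_2 = 36
a_3 = 72
a_4 = 144


a_4 = 144


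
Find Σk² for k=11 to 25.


Σₖ₌11^25 k² = Σₖ₌₁^25 k² − Σₖ₌₁^10 k²
= 25·26·51/6 − 10·11·21/6
= 5525 − 385 = 5140

Σk² = 5140


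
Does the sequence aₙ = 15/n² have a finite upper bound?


a₁ = 15, a₂ = 15/4, a₃ = 15/9, ...
0 < aₙ ≤ 15 for all n ≥ 1
The sequence IS bounded

Bounded (0 < aₙ ≤ 15)


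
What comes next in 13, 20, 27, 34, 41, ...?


Pattern: arithmetic (d=7)
Terms: 13, 20, 27, 34, 41
Next term = 48

Next term = 48


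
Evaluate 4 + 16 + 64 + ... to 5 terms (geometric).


Sₙ = 4×(4^5 - 1)/(4 - 1)
= 4×(1024 - 1)/3
= 4×1023/3
= 1364

S_5 = 1364


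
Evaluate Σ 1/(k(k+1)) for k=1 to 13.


1/(k(k+1)) = 1/k - 1/(k+1) (partial fractions)
Telescoping: Σ = 1 - 1/14 = 13/14

Sum = 13/14


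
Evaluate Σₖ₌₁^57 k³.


n(n+1)/2 = 57×58/2 = 1653
Σk³ = 1653² = 2732409

Σk³ = 2732409


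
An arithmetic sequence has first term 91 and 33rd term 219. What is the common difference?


d = (aₙ - a₁)/(n-1)
= (219 - 91)/(33-1)
= 128/32 = 4

d = 4


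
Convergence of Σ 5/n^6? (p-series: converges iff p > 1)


p-series test: Σ c/n^p converges if p > 1, diverges if p ≤ 1 (constant c > 0 doesn't affect convergence).
p = 6
6 > 1 → CONVERGES

Converges (p = 6 > 1)


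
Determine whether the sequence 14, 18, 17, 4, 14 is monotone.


Differences: 4, -1, -13, 10
Difference at position 1 is +4 (> 0) but position 2 is -1 (< 0) — sequence both rises and falls
→ NOT monotonic

Not monotonic


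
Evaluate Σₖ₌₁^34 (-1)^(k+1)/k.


S = 1 - 1/2 + 1/3 - 1/4 + 1/5 - 1/6 + 1/7 - 1/8 ± ...
= 0.6787
(Full series converges to +ln(2) ≈ +0.6931)

S_34 = 0.6787


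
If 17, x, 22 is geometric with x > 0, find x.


GM = √(17×22) = √374 = 19.3391

GM = 19.3391


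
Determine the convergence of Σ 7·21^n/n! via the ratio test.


aₙ = 7·21^n/n!
a_{n+1}/aₙ = 21^(n+1)/(n+1)! × n!/21^n  (constant 7 cancels)
= 21/(n+1)
L = lim(n→∞) 21/(n+1) = 0
L < 1 → series CONVERGES

Converges (ratio test: L = 0 < 1)


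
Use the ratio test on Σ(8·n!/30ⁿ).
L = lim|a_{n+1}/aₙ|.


aₙ = 8·n!/30^n
a_{n+1}/aₙ = (n+1)!/30^(n+1) × 30^n/n!  (constant 8 cancels)
= (n+1)/30
L = lim(n→∞) (n+1)/30 = ∞
L > 1 → series DIVERGES

Diverges (ratio test: L = ∞ > 1)


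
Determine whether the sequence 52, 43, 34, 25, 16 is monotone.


Differences: -9, -9, -9, -9
All differences < 0 → strictly DECREASING

Monotonically decreasing


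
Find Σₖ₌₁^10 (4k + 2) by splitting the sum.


Σ(4k+2) = 4·Σk + 2·n
= 4·55 + 2·10
= 220 + 20 = 240

Σ = 240


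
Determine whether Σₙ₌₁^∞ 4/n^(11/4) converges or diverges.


p-series test: Σ c/n^p converges if p > 1, diverges if p ≤ 1 (constant c > 0 doesn't affect convergence).
p = 11/4
11/4 > 1 → CONVERGES

Converges (p = 11/4 > 1)


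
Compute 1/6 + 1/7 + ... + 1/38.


Σₖ₌6^38 1/k = 1/6 + 1/7 + 1/8 + ... + 1/38
= 944517924598993/485721041551200
≈ 1.9446

Sum = 944517924598993/485721041551200 ≈ 1.9446


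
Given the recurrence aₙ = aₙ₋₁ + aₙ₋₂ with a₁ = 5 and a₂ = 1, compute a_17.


Computing iteratively: 5, 1, 6, 7, 13, 20, 33, 53, 86, 139, 225, 364, ...
a_17 = 4037

a_17 = 4037


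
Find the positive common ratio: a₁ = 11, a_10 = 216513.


r^(n-1) = aₙ/a₁
r^9 = 216513/11 = 19683
r = 19683^(1/9)
= 3

r = 3


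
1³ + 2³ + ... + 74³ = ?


n(n+1)/2 = 74×75/2 = 2775
Σk³ = 2775² = 7700625

Σk³ = 7700625


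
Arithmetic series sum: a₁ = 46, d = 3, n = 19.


aₙ = 46 + (19-1)×3 = 100
Sₙ = n(a₁+aₙ)/2 = 19×(46+100)/2
= 19×146/2 = 1387

S_19 = 1387


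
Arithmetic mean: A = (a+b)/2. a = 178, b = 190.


AM = (178 + 190)/2 = 368/2 = 184

AM = 184


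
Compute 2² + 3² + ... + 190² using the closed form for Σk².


Σₖ₌2^190 k² = Σₖ₌₁^190 k² − Σₖ₌₁^1 k²
= 190·191·381/6 − 1·2·3/6
= 2304415 − 1 = 2304414

Σk² = 2304414


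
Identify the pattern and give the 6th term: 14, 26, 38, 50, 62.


Pattern: arithmetic (d=12)
Terms: 14, 26, 38, 50, 62
Next term = 74

Next term = 74


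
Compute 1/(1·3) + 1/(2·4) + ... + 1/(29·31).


1/(k(k+2)) = (1/2)·(1/k - 1/(k+2)) (partial fractions)
Telescoping: Σ = (1/2)·(1 + 1/2 - 1/30 - 1/31) = 667/930

Sum = 667/930


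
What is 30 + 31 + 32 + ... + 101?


Σₖ₌30^101 k = Σₖ₌₁^101 k − Σₖ₌₁^29 k
= 101·102/2 − 29·30/2
= 5151 − 435 = 4716

Σk = 4716


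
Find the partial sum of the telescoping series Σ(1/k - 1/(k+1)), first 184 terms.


Telescoping: adjacent terms cancel.
= 1/1 - 1/185
= 1 - 1/185 = 184/185

Sum = 184/185


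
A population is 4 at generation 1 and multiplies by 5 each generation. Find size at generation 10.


aₙ = a₁·r^(n-1)
= 4×5^9
= 4×1953125
= 7812500

a_10 = 7812500


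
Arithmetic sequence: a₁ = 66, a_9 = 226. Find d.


d = (aₙ - a₁)/(n-1)
= (226 - 66)/(9-1)
= 160/8 = 20

d = 20


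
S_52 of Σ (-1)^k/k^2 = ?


S = -1 + 1/4 - 1/9 + 1/16 - 1/25 + 1/36 - 1/49 + 1/64 ± ...
= -0.8223
(Full series converges to -π²/12 ≈ -0.8225)

S_52 = -0.8223


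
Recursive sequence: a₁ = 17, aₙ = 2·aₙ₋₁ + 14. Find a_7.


Computing step by step:
a_1 = 17
a_2 = 48
a_3 = 110
a_4 = 234
a_5 = 482
a_6 = 978
a_7 = 1970


a_7 = 1970


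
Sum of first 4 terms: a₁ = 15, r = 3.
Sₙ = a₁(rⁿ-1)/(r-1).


Sₙ = 15×(3^4 - 1)/(3 - 1)
= 15×(81 - 1)/2
= 15×80/2
= 600

S_4 = 600


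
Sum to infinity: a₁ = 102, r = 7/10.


S∞ = a₁/(1-r) = 102/(1 - 7/10)
= 102/(3/10)
= 340

S∞ = 340


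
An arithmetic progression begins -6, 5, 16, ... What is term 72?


aₙ = a₁ + (n-1)d
= -6 + (72-1)×11
= -6 + 781
= 775

a_72 = 775


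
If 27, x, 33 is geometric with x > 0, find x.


GM = √(27×33) = √891 = 29.8496

GM = 29.8496


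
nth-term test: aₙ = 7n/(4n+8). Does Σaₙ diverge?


lim(n→∞) 7n/(4n+8) = 7/4 = 7/4  (divide numerator and denominator by n)
lim aₙ = 7/4 ≠ 0 → series DIVERGES

Diverges (lim aₙ = 7/4 ≠ 0)


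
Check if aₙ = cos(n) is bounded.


For all n, -1 ≤ cos(n) ≤ 1, so -1 ≤ cos(n) ≤ 1
Lower bound: -1, Upper bound: 1
The sequence IS bounded

Bounded (-1 ≤ aₙ ≤ 1)


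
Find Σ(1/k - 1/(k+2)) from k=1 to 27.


Telescoping with gap 2: two head and two tail terms survive.
= (1 + 1/2) - (1/28 + 1/29)
= 3/2 - 1/28 - 1/29 = 1161/812

Sum = 1161/812


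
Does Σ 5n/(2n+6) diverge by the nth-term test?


lim(n→∞) 5n/(2n+6) = 5/2 = 5/2  (divide numerator and denominator by n)
lim aₙ = 5/2 ≠ 0 → series DIVERGES

Diverges (lim aₙ = 5/2 ≠ 0)


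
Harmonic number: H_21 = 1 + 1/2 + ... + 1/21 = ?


H_21 = 1/1 + 1/2 + 1/3 + ... + 1/21
= 18858053/5173168
≈ 3.6454

H_21 = 18858053/5173168 ≈ 3.6454


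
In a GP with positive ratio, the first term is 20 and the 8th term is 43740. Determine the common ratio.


r^(n-1) = aₙ/a₁
r^7 = 43740/20 = 2187
r = 2187^(1/7)
= 3

r = 3


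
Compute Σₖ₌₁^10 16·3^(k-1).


Sₙ = 16×(3^10 - 1)/(3 - 1)
= 16×(59049 - 1)/2
= 16×59048/2
= 472384

S_10 = 472384


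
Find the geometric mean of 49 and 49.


GM = √(49×49) = √2401 = 49

GM = 49


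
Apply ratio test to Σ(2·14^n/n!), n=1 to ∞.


aₙ = 2·14^n/n!
a_{n+1}/aₙ = 14^(n+1)/(n+1)! × n!/14^n  (constant 2 cancels)
= 14/(n+1)
L = lim(n→∞) 14/(n+1) = 0
L < 1 → series CONVERGES

Converges (ratio test: L = 0 < 1)


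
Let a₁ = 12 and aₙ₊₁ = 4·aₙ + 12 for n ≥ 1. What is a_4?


Computing step by step:
a_1 = 12
a_2 = 60
a_3 = 252
a_4 = 1020


a_4 = 1020


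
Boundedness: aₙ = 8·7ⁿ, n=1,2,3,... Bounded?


aₙ = 8·7ⁿ → as n→∞, aₙ→∞ (since base 7 > 1)
No finite upper bound exists
The sequence is UNBOUNDED

Unbounded (aₙ → ∞ as n → ∞)


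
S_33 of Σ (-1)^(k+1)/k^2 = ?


S = 1 - 1/4 + 1/9 - 1/16 + 1/25 - 1/36 + 1/49 - 1/64 ± ...
= 0.8229
(Full series converges to +π²/12 ≈ +0.8225)

S_33 = 0.8229


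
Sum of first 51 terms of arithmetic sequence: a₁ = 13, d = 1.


aₙ = 13 + (51-1)×1 = 63
Sₙ = n(a₁+aₙ)/2 = 51×(13+63)/2
= 51×76/2 = 1938

S_51 = 1938


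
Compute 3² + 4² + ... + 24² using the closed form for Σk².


Σₖ₌3^24 k² = Σₖ₌₁^24 k² − Σₖ₌₁^2 k²
= 24·25·49/6 − 2·3·5/6
= 4900 − 5 = 4895

Σk² = 4895


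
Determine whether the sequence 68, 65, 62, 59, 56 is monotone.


Differences: -3, -3, -3, -3
All differences < 0 → strictly DECREASING

Monotonically decreasing


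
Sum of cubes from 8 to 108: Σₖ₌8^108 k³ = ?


Σₖ₌8^108 k³ = [108·109/2]² − [7·8/2]²
= 34644996 − 784 = 34644212

Σk³ = 34644212


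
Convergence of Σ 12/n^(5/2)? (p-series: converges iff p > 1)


p-series test: Σ c/n^p converges if p > 1, diverges if p ≤ 1 (constant c > 0 doesn't affect convergence).
p = 5/2
5/2 > 1 → CONVERGES

Converges (p = 5/2 > 1)


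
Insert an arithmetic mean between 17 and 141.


AM = (17 + 141)/2 = 158/2 = 79

AM = 79


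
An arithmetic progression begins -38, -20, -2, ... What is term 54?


aₙ = a₁ + (n-1)d
= -38 + (54-1)×18
= -38 + 954
= 916

a_54 = 916


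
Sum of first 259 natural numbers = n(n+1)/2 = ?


n(n+1)/2 = 259×260/2 = 67340/2 = 33670

Σk = 33670


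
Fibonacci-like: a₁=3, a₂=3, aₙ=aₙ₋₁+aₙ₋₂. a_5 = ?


Computing iteratively: 3, 3, 6, 9, 15
a_5 = 15

a_5 = 15


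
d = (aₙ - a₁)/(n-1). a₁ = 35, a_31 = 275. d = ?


d = (aₙ - a₁)/(n-1)
= (275 - 35)/(31-1)
= 240/30 = 8

d = 8


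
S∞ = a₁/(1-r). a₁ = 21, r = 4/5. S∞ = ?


S∞ = a₁/(1-r) = 21/(1 - 4/5)
= 21/(1/5)
= 105

S∞ = 105


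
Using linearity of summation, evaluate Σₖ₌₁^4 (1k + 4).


Σ(1k+4) = 1·Σk + 4·n
= 1·10 + 4·4
= 10 + 16 = 26

Σ = 26


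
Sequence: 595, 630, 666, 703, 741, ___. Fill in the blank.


Pattern: triangular numbers: n(n+1)/2
Terms: 595, 630, 666, 703, 741
Next term = 780

Next term = 780


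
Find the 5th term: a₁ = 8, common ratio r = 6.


aₙ = a₁·r^(n-1)
= 8×6^4
= 8×1296
= 10368

a_5 = 10368


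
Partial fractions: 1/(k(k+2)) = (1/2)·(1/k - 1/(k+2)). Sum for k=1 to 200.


1/(k(k+2)) = (1/2)·(1/k - 1/(k+2)) (partial fractions)
Telescoping: Σ = (1/2)·(1 + 1/2 - 1/201 - 1/202) = 15125/20301

Sum = 15125/20301


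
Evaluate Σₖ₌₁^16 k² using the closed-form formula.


n = 16
n(n+1)(2n+1)/6 = 16×17×33/6
= 8976/6 = 1496

Σk² = 1496


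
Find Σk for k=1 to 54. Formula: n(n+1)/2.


n(n+1)/2 = 54×55/2 = 2970/2 = 1485

Σk = 1485


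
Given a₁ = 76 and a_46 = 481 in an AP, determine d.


d = (aₙ - a₁)/(n-1)
= (481 - 76)/(46-1)
= 405/45 = 9

d = 9


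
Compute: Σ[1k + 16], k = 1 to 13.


Σ(1k+16) = 1·Σk + 16·n
= 1·91 + 16·13
= 91 + 208 = 299

Σ = 299


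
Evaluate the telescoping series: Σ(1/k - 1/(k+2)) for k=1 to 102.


Telescoping with gap 2: two head and two tail terms survive.
= (1 + 1/2) - (1/103 + 1/104)
= 3/2 - 1/103 - 1/104 = 15861/10712

Sum = 15861/10712


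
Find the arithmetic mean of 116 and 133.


AM = (116 + 133)/2 = 249/2 = 124.5

AM = 124.5


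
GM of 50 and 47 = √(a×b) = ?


GM = √(50×47) = √2350 = 48.4768

GM = 48.4768


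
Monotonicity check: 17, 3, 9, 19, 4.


Differences: -14, 6, 10, -15
Difference at position 2 is +6 (> 0) but position 1 is -14 (< 0) — sequence both rises and falls
→ NOT monotonic

Not monotonic


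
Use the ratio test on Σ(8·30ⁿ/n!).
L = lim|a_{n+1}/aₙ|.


aₙ = 8·30^n/n!
a_{n+1}/aₙ = 30^(n+1)/(n+1)! × n!/30^n  (constant 8 cancels)
= 30/(n+1)
L = lim(n→∞) 30/(n+1) = 0
L < 1 → series CONVERGES

Converges (ratio test: L = 0 < 1)


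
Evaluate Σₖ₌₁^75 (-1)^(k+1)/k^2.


S = 1 - 1/4 + 1/9 - 1/16 + 1/25 - 1/36 + 1/49 - 1/64 ± ...
= 0.8226
(Full series converges to +π²/12 ≈ +0.8225)

S_75 = 0.8226


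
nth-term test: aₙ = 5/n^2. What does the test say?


lim(n→∞) 5/n^2 = 0
lim aₙ = 0 → nth-term test is INCONCLUSIVE
(Need other tests; this is actually a convergent p-series with p=2 > 1)

Inconclusive (lim aₙ = 0; need another test)


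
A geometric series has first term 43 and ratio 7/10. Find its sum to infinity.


S∞ = a₁/(1-r) = 43/(1 - 7/10)
= 43/(3/10)
= 430/3

S∞ = 430/3


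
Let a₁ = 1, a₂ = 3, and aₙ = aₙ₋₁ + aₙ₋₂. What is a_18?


Computing iteratively: 1, 3, 4, 7, 11, 18, 29, 47, 76, 123, 199, 322, ...
a_18 = 5778

a_18 = 5778


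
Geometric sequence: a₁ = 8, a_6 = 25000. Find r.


r^(n-1) = aₙ/a₁
r^5 = 25000/8 = 3125
r = 3125^(1/5)
= 5

r = 5


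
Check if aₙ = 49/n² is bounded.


a₁ = 49, a₂ = 49/4, a₃ = 49/9, ...
0 < aₙ ≤ 49 for all n ≥ 1
The sequence IS bounded

Bounded (0 < aₙ ≤ 49)


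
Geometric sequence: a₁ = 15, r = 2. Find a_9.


aₙ = a₁·r^(n-1)
= 15×2^8
= 15×256
= 3840

a_9 = 3840


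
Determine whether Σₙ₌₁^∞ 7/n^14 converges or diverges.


p-series test: Σ c/n^p converges if p > 1, diverges if p ≤ 1 (constant c > 0 doesn't affect convergence).
p = 14
14 > 1 → CONVERGES

Converges (p = 14 > 1)


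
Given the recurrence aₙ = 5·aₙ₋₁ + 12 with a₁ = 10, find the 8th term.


Computing step by step:
a_1 = 10
a_2 = 62
a_3 = 322
a_4 = 1622
a_5 = 8122
a_6 = 40622
a_7 = 203122
a_8 = 1015622


a_8 = 1015622


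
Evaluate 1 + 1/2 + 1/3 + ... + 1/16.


H_16 = 1/1 + 1/2 + 1/3 + ... + 1/16
= 2436559/720720
≈ 3.3807

H_16 = 2436559/720720 ≈ 3.3807


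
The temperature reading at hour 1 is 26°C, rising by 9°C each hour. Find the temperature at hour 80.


aₙ = a₁ + (n-1)d
= 26 + (80-1)×9
= 26 + 711
= 737

a_80 = 737


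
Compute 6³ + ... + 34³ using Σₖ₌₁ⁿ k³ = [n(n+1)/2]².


Σₖ₌6^34 k³ = [34·35/2]² − [5·6/2]²
= 354025 − 225 = 353800

Σk³ = 353800


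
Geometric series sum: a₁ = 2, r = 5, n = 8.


Sₙ = 2×(5^8 - 1)/(5 - 1)
= 2×(390625 - 1)/4
= 2×390624/4
= 195312

S_8 = 195312


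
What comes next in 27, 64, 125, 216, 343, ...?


Pattern: perfect cubes: n³
Terms: 27, 64, 125, 216, 343
Next term = 512

Next term = 512


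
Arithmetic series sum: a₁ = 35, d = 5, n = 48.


aₙ = 35 + (48-1)×5 = 270
Sₙ = n(a₁+aₙ)/2 = 48×(35+270)/2
= 48×305/2 = 7320

S_48 = 7320


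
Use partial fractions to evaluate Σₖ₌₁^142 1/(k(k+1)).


1/(k(k+1)) = 1/k - 1/(k+1) (partial fractions)
Telescoping: Σ = 1 - 1/143 = 142/143

Sum = 142/143


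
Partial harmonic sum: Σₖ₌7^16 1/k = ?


Σₖ₌7^16 1/k = 1/7 + 1/8 + 1/9 + 1/10 + 1/11 + 1/12 + 1/13 + 1/14 + 1/15 + 1/16
= 134159/144144
≈ 0.9307

Sum = 134159/144144 ≈ 0.9307


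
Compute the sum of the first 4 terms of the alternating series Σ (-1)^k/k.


S = -1 + 1/2 - 1/3 + 1/4
= -0.5833
(Full series converges to -ln(2) ≈ -0.6931)

S_4 = -0.5833


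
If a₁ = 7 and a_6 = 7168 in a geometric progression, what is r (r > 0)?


r^(n-1) = aₙ/a₁
r^5 = 7168/7 = 1024
r = 1024^(1/5)
= 4

r = 4


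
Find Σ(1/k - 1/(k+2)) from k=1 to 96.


Telescoping with gap 2: two head and two tail terms survive.
= (1 + 1/2) - (1/97 + 1/98)
= 3/2 - 1/97 - 1/98 = 7032/4753

Sum = 7032/4753


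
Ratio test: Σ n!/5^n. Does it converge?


aₙ = n!/5^n
a_{n+1}/aₙ = (n+1)!/5^(n+1) × 5^n/n!
= (n+1)/5
L = lim(n→∞) (n+1)/5 = ∞
L > 1 → series DIVERGES

Diverges (ratio test: L = ∞ > 1)


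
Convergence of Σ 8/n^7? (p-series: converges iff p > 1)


p-series test: Σ c/n^p converges if p > 1, diverges if p ≤ 1 (constant c > 0 doesn't affect convergence).
p = 7
7 > 1 → CONVERGES

Converges (p = 7 > 1)


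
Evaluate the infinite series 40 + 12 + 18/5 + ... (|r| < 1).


S∞ = a₁/(1-r) = 40/(1 - 3/10)
= 40/(7/10)
= 400/7

S∞ = 400/7


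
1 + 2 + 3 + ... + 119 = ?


n(n+1)/2 = 119×120/2 = 14280/2 = 7140

Σk = 7140


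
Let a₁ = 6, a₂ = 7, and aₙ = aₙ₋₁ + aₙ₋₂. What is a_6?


Computing iteratively: 6, 7, 13, 20, 33, 53
a_6 = 53

a_6 = 53


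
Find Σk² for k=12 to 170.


Σₖ₌12^170 k² = Σₖ₌₁^170 k² − Σₖ₌₁^11 k²
= 170·171·341/6 − 11·12·23/6
= 1652145 − 506 = 1651639

Σk² = 1651639


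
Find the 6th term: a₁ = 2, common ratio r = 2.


aₙ = a₁·r^(n-1)
= 2×2^5
= 2×32
= 64

a_6 = 64


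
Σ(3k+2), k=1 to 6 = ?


Σ(3k+2) = 3·Σk + 2·n
= 3·21 + 2·6
= 63 + 12 = 75

Σ = 75


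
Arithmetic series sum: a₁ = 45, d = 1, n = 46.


aₙ = 45 + (46-1)×1 = 90
Sₙ = n(a₁+aₙ)/2 = 46×(45+90)/2
= 46×135/2 = 3105

S_46 = 3105


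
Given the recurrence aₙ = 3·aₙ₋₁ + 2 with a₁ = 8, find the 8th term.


Computing step by step:
a_1 = 8
a_2 = 26
a_3 = 80
a_4 = 242
a_5 = 728
a_6 = 2186
a_7 = 6560
a_8 = 19682


a_8 = 19682


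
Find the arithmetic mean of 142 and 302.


AM = (142 + 302)/2 = 444/2 = 222

AM = 222


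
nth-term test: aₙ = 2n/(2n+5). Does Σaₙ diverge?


lim(n→∞) 2n/(2n+5) = 2/2 = 1  (divide numerator and denominator by n)
lim aₙ = 1 ≠ 0 → series DIVERGES

Diverges (lim aₙ = 1 ≠ 0)


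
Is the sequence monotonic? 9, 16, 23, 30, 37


Differences: 7, 7, 7, 7
All differences > 0 → strictly INCREASING

Monotonically increasing


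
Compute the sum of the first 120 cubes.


n(n+1)/2 = 120×121/2 = 7260
Σk³ = 7260² = 52707600

Σk³ = 52707600


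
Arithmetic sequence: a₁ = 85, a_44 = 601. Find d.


d = (aₙ - a₁)/(n-1)
= (601 - 85)/(44-1)
= 516/43 = 12

d = 12


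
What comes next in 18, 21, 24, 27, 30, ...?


Pattern: arithmetic (d=3)
Terms: 18, 21, 24, 27, 30
Next term = 33

Next term = 33


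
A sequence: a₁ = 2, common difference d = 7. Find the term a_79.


aₙ = a₁ + (n-1)d
= 2 + (79-1)×7
= 2 + 546
= 548

a_79 = 548


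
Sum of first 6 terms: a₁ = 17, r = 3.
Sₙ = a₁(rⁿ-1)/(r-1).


Sₙ = 17×(3^6 - 1)/(3 - 1)
= 17×(729 - 1)/2
= 17×728/2
= 6188

S_6 = 6188


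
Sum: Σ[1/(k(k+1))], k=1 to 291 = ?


1/(k(k+1)) = 1/k - 1/(k+1) (partial fractions)
Telescoping: Σ = 1 - 1/292 = 291/292

Sum = 291/292


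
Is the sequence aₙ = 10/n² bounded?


a₁ = 10, a₂ = 10/4, a₃ = 10/9, ...
0 < aₙ ≤ 10 for all n ≥ 1
The sequence IS bounded

Bounded (0 < aₙ ≤ 10)


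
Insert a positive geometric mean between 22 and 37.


GM = √(22×37) = √814 = 28.5307

GM = 28.5307


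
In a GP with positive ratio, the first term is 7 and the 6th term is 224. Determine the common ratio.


r^(n-1) = aₙ/a₁
r^5 = 224/7 = 32
r = 32^(1/5)
= 2

r = 2


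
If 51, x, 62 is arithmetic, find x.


AM = (51 + 62)/2 = 113/2 = 56.5

AM = 56.5


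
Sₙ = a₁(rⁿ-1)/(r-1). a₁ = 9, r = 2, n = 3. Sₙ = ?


Sₙ = 9×(2^3 - 1)/(2 - 1)
= 9×(8 - 1)/1
= 9×7/1
= 63

S_3 = 63


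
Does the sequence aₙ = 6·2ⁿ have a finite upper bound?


aₙ = 6·2ⁿ → as n→∞, aₙ→∞ (since base 2 > 1)
No finite upper bound exists
The sequence is UNBOUNDED

Unbounded (aₙ → ∞ as n → ∞)


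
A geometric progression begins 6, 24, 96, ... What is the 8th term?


aₙ = a₁·r^(n-1)
= 6×4^7
= 6×16384
= 98304

a_8 = 98304


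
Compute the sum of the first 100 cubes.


n(n+1)/2 = 100×101/2 = 5050
Σk³ = 5050² = 25502500

Σk³ = 25502500


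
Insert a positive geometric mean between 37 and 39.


GM = √(37×39) = √1443 = 37.9868

GM = 37.9868


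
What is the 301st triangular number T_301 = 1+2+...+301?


n(n+1)/2 = 301×302/2 = 90902/2 = 45451

Σk = 45451


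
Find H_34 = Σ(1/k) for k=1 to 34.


H_34 = 1/1 + 1/2 + 1/3 + ... + 1/34
= 54062195834749/13127595717600
≈ 4.1182

H_34 = 54062195834749/13127595717600 ≈ 4.1182


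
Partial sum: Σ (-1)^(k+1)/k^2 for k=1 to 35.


S = 1 - 1/4 + 1/9 - 1/16 + 1/25 - 1/36 + 1/49 - 1/64 ± ...
= 0.8229
(Full series converges to +π²/12 ≈ +0.8225)

S_35 = 0.8229


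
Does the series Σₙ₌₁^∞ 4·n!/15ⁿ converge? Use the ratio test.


aₙ = 4·n!/15^n
a_{n+1}/aₙ = (n+1)!/15^(n+1) × 15^n/n!  (constant 4 cancels)
= (n+1)/15
L = lim(n→∞) (n+1)/15 = ∞
L > 1 → series DIVERGES

Diverges (ratio test: L = ∞ > 1)


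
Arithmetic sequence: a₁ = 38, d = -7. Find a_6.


aₙ = a₁ + (n-1)d
= 38 + (6-1)×-7
= 38 - 35
= 3

a_6 = 3


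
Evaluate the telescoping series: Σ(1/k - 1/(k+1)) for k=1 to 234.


Telescoping: adjacent terms cancel.
= 1/1 - 1/235
= 1 - 1/235 = 234/235

Sum = 234/235


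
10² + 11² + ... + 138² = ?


Σₖ₌10^138 k² = Σₖ₌₁^138 k² − Σₖ₌₁^9 k²
= 138·139·277/6 − 9·10·19/6
= 885569 − 285 = 885284

Σk² = 885284


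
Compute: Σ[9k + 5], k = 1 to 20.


Σ(9k+5) = 9·Σk + 5·n
= 9·210 + 5·20
= 1890 + 100 = 1990

Σ = 1990


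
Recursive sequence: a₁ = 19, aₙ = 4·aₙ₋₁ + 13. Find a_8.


Computing step by step:
a_1 = 19
a_2 = 89
a_3 = 369
a_4 = 1489
a_5 = 5969
a_6 = 23889
a_7 = 95569
a_8 = 382289


a_8 = 382289


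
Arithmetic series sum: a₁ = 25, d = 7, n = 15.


aₙ = 25 + (15-1)×7 = 123
Sₙ = n(a₁+aₙ)/2 = 15×(25+123)/2
= 15×148/2 = 1110

S_15 = 1110


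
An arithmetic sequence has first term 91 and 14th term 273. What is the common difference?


d = (aₙ - a₁)/(n-1)
= (273 - 91)/(14-1)
= 182/13 = 14

d = 14


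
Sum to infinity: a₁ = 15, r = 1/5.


S∞ = a₁/(1-r) = 15/(1 - 1/5)
= 15/(4/5)
= 75/4

S∞ = 75/4


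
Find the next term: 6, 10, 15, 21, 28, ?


Pattern: triangular numbers: n(n+1)/2
Terms: 6, 10, 15, 21, 28
Next term = 36

Next term = 36


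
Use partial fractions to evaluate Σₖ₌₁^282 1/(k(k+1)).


1/(k(k+1)) = 1/k - 1/(k+1) (partial fractions)
Telescoping: Σ = 1 - 1/283 = 282/283

Sum = 282/283


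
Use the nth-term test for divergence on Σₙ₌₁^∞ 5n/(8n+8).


lim(n→∞) 5n/(8n+8) = 5/8 = 5/8  (divide numerator and denominator by n)
lim aₙ = 5/8 ≠ 0 → series DIVERGES

Diverges (lim aₙ = 5/8 ≠ 0)


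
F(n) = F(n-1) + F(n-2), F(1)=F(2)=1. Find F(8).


Fibonacci sequence: 1, 1, 2, 3, 5, 8, 13, 21
F(8) = 21

F(8) = 21


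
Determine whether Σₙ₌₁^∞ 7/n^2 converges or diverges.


p-series test: Σ c/n^p converges if p > 1, diverges if p ≤ 1 (constant c > 0 doesn't affect convergence).
p = 2
2 > 1 → CONVERGES

Converges (p = 2 > 1)


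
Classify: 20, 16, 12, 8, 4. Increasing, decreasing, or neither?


Differences: -4, -4, -4, -4
All differences < 0 → strictly DECREASING

Monotonically decreasing


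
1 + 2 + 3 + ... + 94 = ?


n(n+1)/2 = 94×95/2 = 8930/2 = 4465

Σk = 4465


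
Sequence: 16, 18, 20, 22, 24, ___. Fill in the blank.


Pattern: arithmetic (d=2)
Terms: 16, 18, 20, 22, 24
Next term = 26

Next term = 26


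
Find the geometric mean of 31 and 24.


GM = √(31×24) = √744 = 27.2764

GM = 27.2764


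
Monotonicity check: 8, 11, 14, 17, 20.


Differences: 3, 3, 3, 3
All differences > 0 → strictly INCREASING

Monotonically increasing


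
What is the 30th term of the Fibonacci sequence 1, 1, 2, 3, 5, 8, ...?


Fibonacci sequence: 1, 1, 2, 3, 5, 8, 13, 21, 34, 55, 89, ...
F(30) = 832040

F(30) = 832040


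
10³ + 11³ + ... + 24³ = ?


Σₖ₌10^24 k³ = [24·25/2]² − [9·10/2]²
= 90000 − 2025 = 87975

Σk³ = 87975


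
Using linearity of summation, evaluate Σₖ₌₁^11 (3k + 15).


Σ(3k+15) = 3·Σk + 15·n
= 3·66 + 15·11
= 198 + 165 = 363

Σ = 363


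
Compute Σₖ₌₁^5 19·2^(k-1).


Sₙ = 19×(2^5 - 1)/(2 - 1)
= 19×(32 - 1)/1
= 19×31/1
= 589

S_5 = 589


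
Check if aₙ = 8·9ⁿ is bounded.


aₙ = 8·9ⁿ → as n→∞, aₙ→∞ (since base 9 > 1)
No finite upper bound exists
The sequence is UNBOUNDED

Unbounded (aₙ → ∞ as n → ∞)


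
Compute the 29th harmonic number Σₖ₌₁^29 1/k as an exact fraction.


H_29 = 1/1 + 1/2 + 1/3 + ... + 1/29
= 9227046511387/2329089562800
≈ 3.9617

H_29 = 9227046511387/2329089562800 ≈ 3.9617


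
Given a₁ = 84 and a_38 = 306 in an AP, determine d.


d = (aₙ - a₁)/(n-1)
= (306 - 84)/(38-1)
= 222/37 = 6

d = 6


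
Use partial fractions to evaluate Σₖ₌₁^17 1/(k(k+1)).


1/(k(k+1)) = 1/k - 1/(k+1) (partial fractions)
Telescoping: Σ = 1 - 1/18 = 17/18

Sum = 17/18


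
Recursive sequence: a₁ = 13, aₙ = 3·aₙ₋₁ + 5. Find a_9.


Computing step by step:
a_1 = 13
a_2 = 44
a_3 = 137
a_4 = 416
a_5 = 1253
a_6 = 3764
a_7 = 11297
a_8 = 33896
a_9 = 101693


a_9 = 101693


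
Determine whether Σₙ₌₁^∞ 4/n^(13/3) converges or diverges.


p-series test: Σ c/n^p converges if p > 1, diverges if p ≤ 1 (constant c > 0 doesn't affect convergence).
p = 13/3
13/3 > 1 → CONVERGES

Converges (p = 13/3 > 1)


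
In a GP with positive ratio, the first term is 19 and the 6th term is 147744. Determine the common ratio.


r^(n-1) = aₙ/a₁
r^5 = 147744/19 = 7776
r = 7776^(1/5)
= 6

r = 6


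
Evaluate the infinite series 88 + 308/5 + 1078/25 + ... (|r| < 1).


S∞ = a₁/(1-r) = 88/(1 - 7/10)
= 88/(3/10)
= 880/3

S∞ = 880/3


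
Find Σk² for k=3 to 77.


Σₖ₌3^77 k² = Σₖ₌₁^77 k² − Σₖ₌₁^2 k²
= 77·78·155/6 − 2·3·5/6
= 155155 − 5 = 155150

Σk² = 155150


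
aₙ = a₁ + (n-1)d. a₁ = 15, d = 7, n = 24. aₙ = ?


aₙ = a₁ + (n-1)d
= 15 + (24-1)×7
= 15 + 161
= 176

a_24 = 176


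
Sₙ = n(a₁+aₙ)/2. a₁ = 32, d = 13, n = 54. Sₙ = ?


aₙ = 32 + (54-1)×13 = 721
Sₙ = n(a₁+aₙ)/2 = 54×(32+721)/2
= 54×753/2 = 20331

S_54 = 20331


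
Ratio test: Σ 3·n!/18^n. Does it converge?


aₙ = 3·n!/18^n
a_{n+1}/aₙ = (n+1)!/18^(n+1) × 18^n/n!  (constant 3 cancels)
= (n+1)/18
L = lim(n→∞) (n+1)/18 = ∞
L > 1 → series DIVERGES

Diverges (ratio test: L = ∞ > 1)


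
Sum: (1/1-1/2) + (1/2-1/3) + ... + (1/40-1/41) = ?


Telescoping: adjacent terms cancel.
= 1/1 - 1/41
= 1 - 1/41 = 40/41

Sum = 40/41


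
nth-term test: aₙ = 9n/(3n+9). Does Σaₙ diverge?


lim(n→∞) 9n/(3n+9) = 9/3 = 3  (divide numerator and denominator by n)
lim aₙ = 3 ≠ 0 → series DIVERGES

Diverges (lim aₙ = 3 ≠ 0)


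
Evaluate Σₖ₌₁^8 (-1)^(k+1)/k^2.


S = 1 - 1/4 + 1/9 - 1/16 + 1/25 - 1/36 + 1/49 - 1/64
= 0.8156
(Full series converges to +π²/12 ≈ +0.8225)

S_8 = 0.8156


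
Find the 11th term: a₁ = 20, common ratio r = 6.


aₙ = a₁·r^(n-1)
= 20×6^10
= 20×60466176
= 1209323520

a_11 = 1209323520


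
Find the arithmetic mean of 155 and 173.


AM = (155 + 173)/2 = 328/2 = 164

AM = 164


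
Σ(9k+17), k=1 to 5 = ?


Σ(9k+17) = 9·Σk + 17·n
= 9·15 + 17·5
= 135 + 85 = 220

Σ = 220


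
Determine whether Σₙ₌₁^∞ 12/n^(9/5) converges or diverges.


p-series test: Σ c/n^p converges if p > 1, diverges if p ≤ 1 (constant c > 0 doesn't affect convergence).
p = 9/5
9/5 > 1 → CONVERGES

Converges (p = 9/5 > 1)


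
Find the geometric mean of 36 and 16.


GM = √(36×16) = √576 = 24

GM = 24


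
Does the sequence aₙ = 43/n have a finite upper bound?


a₁ = 43, a₂ = 43/2, a₃ = 43/3, ...
0 < aₙ ≤ 43 for all n ≥ 1
Lower bound: 0, Upper bound: 43
The sequence IS bounded

Bounded (0 < aₙ ≤ 43)


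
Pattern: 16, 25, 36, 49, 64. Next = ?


Pattern: perfect squares: n²
Terms: 16, 25, 36, 49, 64
Next term = 81

Next term = 81


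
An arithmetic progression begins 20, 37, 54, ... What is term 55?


aₙ = a₁ + (n-1)d
= 20 + (55-1)×17
= 20 + 918
= 938

a_55 = 938


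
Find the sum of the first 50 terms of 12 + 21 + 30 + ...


aₙ = 12 + (50-1)×9 = 453
Sₙ = n(a₁+aₙ)/2 = 50×(12+453)/2
= 50×465/2 = 11625

S_50 = 11625


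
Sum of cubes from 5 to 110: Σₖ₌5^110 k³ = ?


Σₖ₌5^110 k³ = [110·111/2]² − [4·5/2]²
= 37271025 − 100 = 37270925

Σk³ = 37270925


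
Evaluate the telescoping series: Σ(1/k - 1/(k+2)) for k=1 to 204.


Telescoping with gap 2: two head and two tail terms survive.
= (1 + 1/2) - (1/205 + 1/206)
= 3/2 - 1/205 - 1/206 = 31467/21115

Sum = 31467/21115


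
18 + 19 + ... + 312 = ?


Σₖ₌18^312 k = Σₖ₌₁^312 k − Σₖ₌₁^17 k
= 312·313/2 − 17·18/2
= 48828 − 153 = 48675

Σk = 48675


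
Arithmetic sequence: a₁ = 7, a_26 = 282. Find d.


d = (aₙ - a₁)/(n-1)
= (282 - 7)/(26-1)
= 275/25 = 11

d = 11


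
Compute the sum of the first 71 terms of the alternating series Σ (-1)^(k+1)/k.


S = 1 - 1/2 + 1/3 - 1/4 + 1/5 - 1/6 + 1/7 - 1/8 ± ...
= 0.7001
(Full series converges to +ln(2) ≈ +0.6931)

S_71 = 0.7001


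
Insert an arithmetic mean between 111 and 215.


AM = (111 + 215)/2 = 326/2 = 163

AM = 163


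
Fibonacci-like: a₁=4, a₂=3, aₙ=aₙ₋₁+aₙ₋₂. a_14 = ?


Computing iteratively: 4, 3, 7, 10, 17, 27, 44, 71, 115, 186, 301, 487, ...
a_14 = 1275

a_14 = 1275


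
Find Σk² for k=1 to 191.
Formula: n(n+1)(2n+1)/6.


n = 191
n(n+1)(2n+1)/6 = 191×192×383/6
= 14045376/6 = 2340896

Σk² = 2340896


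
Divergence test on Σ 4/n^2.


lim(n→∞) 4/n^2 = 0
lim aₙ = 0 → nth-term test is INCONCLUSIVE
(Need other tests; this is actually a convergent p-series with p=2 > 1)

Inconclusive (lim aₙ = 0; need another test)


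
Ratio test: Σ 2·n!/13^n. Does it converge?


aₙ = 2·n!/13^n
a_{n+1}/aₙ = (n+1)!/13^(n+1) × 13^n/n!  (constant 2 cancels)
= (n+1)/13
L = lim(n→∞) (n+1)/13 = ∞
L > 1 → series DIVERGES

Diverges (ratio test: L = ∞ > 1)


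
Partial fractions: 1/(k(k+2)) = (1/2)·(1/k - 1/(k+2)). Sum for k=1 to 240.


1/(k(k+2)) = (1/2)·(1/k - 1/(k+2)) (partial fractions)
Telescoping: Σ = (1/2)·(1 + 1/2 - 1/241 - 1/242) = 21750/29161

Sum = 21750/29161


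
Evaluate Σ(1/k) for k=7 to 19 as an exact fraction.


Σₖ₌7^19 1/k = 1/7 + 1/8 + 1/9 + ... + 1/19
= 17036375/15519504
≈ 1.0977

Sum = 17036375/15519504 ≈ 1.0977


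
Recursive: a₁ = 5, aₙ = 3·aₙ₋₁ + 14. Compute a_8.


Computing step by step:
a_1 = 5
a_2 = 29
a_3 = 101
a_4 = 317
a_5 = 965
a_6 = 2909
a_7 = 8741
a_8 = 26237


a_8 = 26237


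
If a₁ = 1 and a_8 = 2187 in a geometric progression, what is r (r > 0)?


r^(n-1) = aₙ/a₁
r^7 = 2187/1 = 2187
r = 2187^(1/7)
= 3

r = 3


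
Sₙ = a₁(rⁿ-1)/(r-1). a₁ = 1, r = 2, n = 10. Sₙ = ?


Sₙ = 1×(2^10 - 1)/(2 - 1)
= 1×(1024 - 1)/1
= 1×1023/1
= 1023

S_10 = 1023


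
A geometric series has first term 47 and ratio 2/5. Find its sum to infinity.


S∞ = a₁/(1-r) = 47/(1 - 2/5)
= 47/(3/5)
= 235/3

S∞ = 235/3


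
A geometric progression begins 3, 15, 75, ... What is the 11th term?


aₙ = a₁·r^(n-1)
= 3×5^10
= 3×9765625
= 29296875

a_11 = 29296875


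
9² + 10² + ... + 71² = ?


Σₖ₌9^71 k² = Σₖ₌₁^71 k² − Σₖ₌₁^8 k²
= 71·72·143/6 − 8·9·17/6
= 121836 − 204 = 121632

Σk² = 121632


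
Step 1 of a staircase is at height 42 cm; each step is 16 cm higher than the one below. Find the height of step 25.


aₙ = a₁ + (n-1)d
= 42 + (25-1)×16
= 42 + 384
= 426

a_25 = 426


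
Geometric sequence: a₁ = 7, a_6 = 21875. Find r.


r^(n-1) = aₙ/a₁
r^5 = 21875/7 = 3125
r = 3125^(1/5)
= 5

r = 5


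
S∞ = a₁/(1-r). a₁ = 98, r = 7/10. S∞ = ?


S∞ = a₁/(1-r) = 98/(1 - 7/10)
= 98/(3/10)
= 980/3

S∞ = 980/3


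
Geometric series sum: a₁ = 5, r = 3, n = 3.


Sₙ = 5×(3^3 - 1)/(3 - 1)
= 5×(27 - 1)/2
= 5×26/2
= 65

S_3 = 65


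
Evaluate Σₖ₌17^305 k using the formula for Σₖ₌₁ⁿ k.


Σₖ₌17^305 k = Σₖ₌₁^305 k − Σₖ₌₁^16 k
= 305·306/2 − 16·17/2
= 46665 − 136 = 46529

Σk = 46529


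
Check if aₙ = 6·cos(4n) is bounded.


For all n, -1 ≤ cos(4n) ≤ 1, so -6 ≤ 6·cos(4n) ≤ 6
Lower bound: -6, Upper bound: 6
The sequence IS bounded

Bounded (-6 ≤ aₙ ≤ 6)


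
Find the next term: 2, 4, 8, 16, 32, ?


Pattern: powers of 2: 2ⁿ
Terms: 2, 4, 8, 16, 32
Next term = 64

Next term = 64


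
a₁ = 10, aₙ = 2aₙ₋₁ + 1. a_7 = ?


Computing step by step:
a_1 = 10
a_2 = 21
a_3 = 43
a_4 = 87
a_5 = 175
a_6 = 351
a_7 = 703


a_7 = 703


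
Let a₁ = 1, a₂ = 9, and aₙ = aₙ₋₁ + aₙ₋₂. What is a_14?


Computing iteratively: 1, 9, 10, 19, 29, 48, 77, 125, 202, 327, 529, 856, ...
a_14 = 2241

a_14 = 2241


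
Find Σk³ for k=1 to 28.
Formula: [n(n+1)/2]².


n(n+1)/2 = 28×29/2 = 406
Σk³ = 406² = 164836

Σk³ = 164836


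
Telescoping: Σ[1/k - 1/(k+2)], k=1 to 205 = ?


Telescoping with gap 2: two head and two tail terms survive.
= (1 + 1/2) - (1/206 + 1/207)
= 3/2 - 1/206 - 1/207 = 31775/21321

Sum = 31775/21321


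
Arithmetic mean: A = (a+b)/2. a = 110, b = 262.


AM = (110 + 262)/2 = 372/2 = 186

AM = 186


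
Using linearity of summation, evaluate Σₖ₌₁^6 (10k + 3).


Σ(10k+3) = 10·Σk + 3·n
= 10·21 + 3·6
= 210 + 18 = 228

Σ = 228


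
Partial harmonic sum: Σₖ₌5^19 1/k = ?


Σₖ₌5^19 1/k = 1/5 + 1/6 + 1/7 + ... + 1/19
= 113634299/77597520
≈ 1.4644

Sum = 113634299/77597520 ≈ 1.4644


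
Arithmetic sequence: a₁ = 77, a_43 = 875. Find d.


d = (aₙ - a₁)/(n-1)
= (875 - 77)/(43-1)
= 798/42 = 19

d = 19


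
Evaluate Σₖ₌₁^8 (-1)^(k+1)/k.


S = 1 - 1/2 + 1/3 - 1/4 + 1/5 - 1/6 + 1/7 - 1/8
= 0.6345
(Full series converges to +ln(2) ≈ +0.6931)

S_8 = 0.6345


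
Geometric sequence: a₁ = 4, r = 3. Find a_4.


aₙ = a₁·r^(n-1)
= 4×3^3
= 4×27
= 108

a_4 = 108


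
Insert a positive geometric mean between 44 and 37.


GM = √(44×37) = √1628 = 40.3485

GM = 40.3485


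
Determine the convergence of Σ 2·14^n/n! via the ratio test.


aₙ = 2·14^n/n!
a_{n+1}/aₙ = 14^(n+1)/(n+1)! × n!/14^n  (constant 2 cancels)
= 14/(n+1)
L = lim(n→∞) 14/(n+1) = 0
L < 1 → series CONVERGES

Converges (ratio test: L = 0 < 1)
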